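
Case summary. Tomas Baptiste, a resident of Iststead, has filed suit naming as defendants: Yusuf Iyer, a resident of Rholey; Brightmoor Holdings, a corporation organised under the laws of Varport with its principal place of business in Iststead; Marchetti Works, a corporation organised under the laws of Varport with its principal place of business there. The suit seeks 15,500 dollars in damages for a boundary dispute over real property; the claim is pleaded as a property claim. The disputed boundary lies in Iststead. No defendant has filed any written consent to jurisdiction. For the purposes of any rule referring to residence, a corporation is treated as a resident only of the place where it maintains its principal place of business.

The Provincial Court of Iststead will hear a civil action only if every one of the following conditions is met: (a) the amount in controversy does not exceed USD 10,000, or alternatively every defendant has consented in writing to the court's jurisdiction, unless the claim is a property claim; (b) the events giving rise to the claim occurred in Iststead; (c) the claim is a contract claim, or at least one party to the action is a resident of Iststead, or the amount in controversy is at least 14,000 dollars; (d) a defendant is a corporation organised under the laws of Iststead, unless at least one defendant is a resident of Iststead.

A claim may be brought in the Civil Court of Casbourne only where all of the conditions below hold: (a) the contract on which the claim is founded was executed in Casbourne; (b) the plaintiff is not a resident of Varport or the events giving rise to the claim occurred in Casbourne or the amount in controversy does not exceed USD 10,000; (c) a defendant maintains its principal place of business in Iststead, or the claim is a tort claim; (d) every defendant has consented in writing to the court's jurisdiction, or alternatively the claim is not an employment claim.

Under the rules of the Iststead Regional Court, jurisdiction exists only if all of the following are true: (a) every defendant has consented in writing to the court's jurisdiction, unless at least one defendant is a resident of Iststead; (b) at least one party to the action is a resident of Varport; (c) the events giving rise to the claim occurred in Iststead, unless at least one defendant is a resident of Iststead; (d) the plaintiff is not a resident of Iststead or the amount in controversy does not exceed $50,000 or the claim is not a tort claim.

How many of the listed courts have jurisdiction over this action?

2

The Provincial Court of Iststead:
  (a) The amount in controversy is 15,500 dollars, above the USD 10,000 ceiling; no such written consent has been filed — none of the alternatives is met. The proviso rescues it, though: the claim is a property claim. Condition met.
  (b) The operative events occurred in Iststead. Satisfied.
  (c) Tomas Baptiste resides in Iststead, so this disjunct is met. Condition met.
  (d) The corporate defendant(s) are organised in Varport, not Iststead. But Brightmoor Holdings resides in Iststead, and the 'unless' clause therefore excuses the requirement. Satisfied.
  → Every requirement is satisfied — jurisdiction.
The Civil Court of Casbourne:
  (a) No contract (and hence no place of execution) is alleged. Condition not met.
  (b) The plaintiff resides in Iststead, which is not Varport, so this disjunct is met. Satisfied.
  (c) Brightmoor Holdings has its principal place of business in Iststead, so this disjunct is met. Condition met.
  (d) The claim is a property claim, not an employment claim, so this disjunct is met. Satisfied.
  → Not every requirement is met — no jurisdiction.
The Iststead Regional Court:
  (a) No such written consent has been filed. However, Brightmoor Holdings resides in Iststead, so the 'unless' proviso supplies this condition. Condition met.
  (b) Marchetti Works resides in Varport. Met.
  (c) The operative events occurred in Iststead. Satisfied.
  (d) The amount in controversy is USD 15,500, within the 50,000 dollars ceiling, so one alternative holds. Condition met.
  → Jurisdiction lies.
Courts with jurisdiction: the Provincial Court of Iststead, the Iststead Regional Court — 2 in total.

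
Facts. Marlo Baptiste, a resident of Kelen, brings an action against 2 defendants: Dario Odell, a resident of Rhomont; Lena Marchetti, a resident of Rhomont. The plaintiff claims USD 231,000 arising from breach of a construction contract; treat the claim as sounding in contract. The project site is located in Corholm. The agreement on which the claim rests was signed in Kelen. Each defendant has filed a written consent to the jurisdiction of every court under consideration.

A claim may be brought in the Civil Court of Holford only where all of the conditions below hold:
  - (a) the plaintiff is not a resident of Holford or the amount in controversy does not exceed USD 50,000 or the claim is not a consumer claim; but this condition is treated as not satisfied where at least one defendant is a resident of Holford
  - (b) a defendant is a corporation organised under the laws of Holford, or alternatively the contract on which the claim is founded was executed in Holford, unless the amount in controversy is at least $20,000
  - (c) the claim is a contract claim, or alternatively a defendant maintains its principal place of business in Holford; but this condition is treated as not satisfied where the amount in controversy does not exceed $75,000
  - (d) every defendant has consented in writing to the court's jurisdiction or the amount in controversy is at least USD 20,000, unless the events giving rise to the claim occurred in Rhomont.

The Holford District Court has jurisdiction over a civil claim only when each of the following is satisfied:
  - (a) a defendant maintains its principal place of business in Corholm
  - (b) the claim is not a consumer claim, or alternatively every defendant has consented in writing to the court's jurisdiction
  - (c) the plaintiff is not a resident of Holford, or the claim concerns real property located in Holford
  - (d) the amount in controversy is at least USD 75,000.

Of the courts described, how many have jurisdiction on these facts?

The Civil Court of Holford:
  (a) The plaintiff resides in Kelen, which is not Holford, so this disjunct is met. And the carve-out is inapplicable — no defendant resides in Holford (they reside in Rhomont, Rhomont). Condition met.
  (b) No defendant is a corporation; the contract was executed in Kelen, not Holford — no alternative holds. The proviso rescues it, though: the amount in controversy is USD 231,000, which meets the $20,000 floor. Satisfied.
  (c) The claim is a contract claim, which satisfies one of the alternatives. And the carve-out is inapplicable — the amount in controversy is USD 231,000, above the $75,000 ceiling. Condition met.
  (d) Every defendant has filed written consent, which satisfies one of the alternatives. Satisfied.
  → The court has jurisdiction.
The Holford District Court:
  (a) No defendant is a corporation. Not met.
  (b) The claim is a contract claim, not a consumer claim, so this disjunct is met. Satisfied.
  (c) The plaintiff resides in Kelen, which is not Holford — that alternative is enough. Met.
  (d) The amount in controversy is USD 231,000, which meets the $75,000 floor. Condition met.
  → At least one condition fails; no jurisdiction.
Courts with jurisdiction: the Civil Court of Holford — 1 in total.

1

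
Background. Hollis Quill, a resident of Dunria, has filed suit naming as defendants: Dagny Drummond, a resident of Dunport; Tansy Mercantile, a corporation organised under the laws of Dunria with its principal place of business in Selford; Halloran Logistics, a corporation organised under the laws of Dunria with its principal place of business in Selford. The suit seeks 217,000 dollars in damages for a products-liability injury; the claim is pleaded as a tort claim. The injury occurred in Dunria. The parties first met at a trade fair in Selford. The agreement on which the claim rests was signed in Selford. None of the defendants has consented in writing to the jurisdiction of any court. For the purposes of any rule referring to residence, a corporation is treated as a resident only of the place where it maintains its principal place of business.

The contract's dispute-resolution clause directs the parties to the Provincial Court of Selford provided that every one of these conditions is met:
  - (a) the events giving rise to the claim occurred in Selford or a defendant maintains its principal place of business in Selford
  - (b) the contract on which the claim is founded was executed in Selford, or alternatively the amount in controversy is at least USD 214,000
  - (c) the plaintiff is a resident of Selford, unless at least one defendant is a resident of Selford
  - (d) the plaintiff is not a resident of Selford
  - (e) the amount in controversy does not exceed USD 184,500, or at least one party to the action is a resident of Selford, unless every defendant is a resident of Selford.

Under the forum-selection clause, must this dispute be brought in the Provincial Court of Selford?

Yes

The Provincial Court of Selford:
  (a) Tansy Mercantile has its principal place of business in Selford, which satisfies one of the alternatives. Condition met.
  (b) The contract was executed in Selford, which satisfies one of the alternatives. Met.
  (c) The plaintiff resides in Dunria, not Selford. The proviso rescues it, though: Tansy Mercantile resides in Selford. Met.
  (d) The plaintiff resides in Dunria, which is not Selford. Met.
  (e) Tansy Mercantile resides in Selford — that alternative is enough. Met.
  → The clause applies.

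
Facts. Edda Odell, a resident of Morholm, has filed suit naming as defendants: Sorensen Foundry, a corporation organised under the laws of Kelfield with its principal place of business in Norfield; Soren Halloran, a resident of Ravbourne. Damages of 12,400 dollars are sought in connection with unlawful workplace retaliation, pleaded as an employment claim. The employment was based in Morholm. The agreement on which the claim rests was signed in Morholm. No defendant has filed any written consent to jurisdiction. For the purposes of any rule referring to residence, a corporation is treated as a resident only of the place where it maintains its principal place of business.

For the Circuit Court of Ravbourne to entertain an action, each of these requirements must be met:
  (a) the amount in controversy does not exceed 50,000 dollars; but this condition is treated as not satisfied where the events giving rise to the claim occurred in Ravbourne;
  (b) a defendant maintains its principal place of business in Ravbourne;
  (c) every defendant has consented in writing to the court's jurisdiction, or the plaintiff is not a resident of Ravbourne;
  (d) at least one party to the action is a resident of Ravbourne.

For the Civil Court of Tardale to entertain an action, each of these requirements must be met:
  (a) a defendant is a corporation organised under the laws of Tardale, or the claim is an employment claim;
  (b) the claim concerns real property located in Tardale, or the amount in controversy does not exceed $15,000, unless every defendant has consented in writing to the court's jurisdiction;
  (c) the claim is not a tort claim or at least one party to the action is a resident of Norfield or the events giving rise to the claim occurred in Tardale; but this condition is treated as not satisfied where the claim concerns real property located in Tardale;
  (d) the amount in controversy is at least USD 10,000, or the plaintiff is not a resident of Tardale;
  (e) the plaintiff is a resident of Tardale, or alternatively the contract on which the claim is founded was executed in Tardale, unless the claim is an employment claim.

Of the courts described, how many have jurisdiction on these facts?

1

The Circuit Court of Ravbourne:
  (a) The amount in controversy is 12,400 dollars, within the USD 50,000 ceiling. And the carve-out is inapplicable — the operative events occurred in Morholm, not Ravbourne. Met.
  (b) The corporate defendant(s) have their principal place of business in Norfield, not Ravbourne. Not met.
  (c) The plaintiff resides in Morholm, which is not Ravbourne, which satisfies one of the alternatives. Satisfied.
  (d) Soren Halloran resides in Ravbourne. Met.
  → The court lacks jurisdiction.
The Civil Court of Tardale:
  (a) The claim is an employment claim, so this disjunct is met. Met.
  (b) The amount in controversy is $12,400, within the USD 15,000 ceiling — that alternative is enough. Satisfied.
  (c) The claim is an employment claim, not a tort claim, so one alternative holds. The exception is not triggered, since the claim does not concern real property. Met.
  (d) The amount in controversy is 12,400 dollars, which meets the USD 10,000 floor, so one alternative holds. Satisfied.
  (e) The plaintiff resides in Morholm, not Tardale; the contract was executed in Morholm, not Tardale — every alternative fails. The proviso rescues it, though: the claim is an employment claim. Satisfied.
  → Every requirement is satisfied — jurisdiction.
Courts with jurisdiction: the Civil Court of Tardale — 1 in total.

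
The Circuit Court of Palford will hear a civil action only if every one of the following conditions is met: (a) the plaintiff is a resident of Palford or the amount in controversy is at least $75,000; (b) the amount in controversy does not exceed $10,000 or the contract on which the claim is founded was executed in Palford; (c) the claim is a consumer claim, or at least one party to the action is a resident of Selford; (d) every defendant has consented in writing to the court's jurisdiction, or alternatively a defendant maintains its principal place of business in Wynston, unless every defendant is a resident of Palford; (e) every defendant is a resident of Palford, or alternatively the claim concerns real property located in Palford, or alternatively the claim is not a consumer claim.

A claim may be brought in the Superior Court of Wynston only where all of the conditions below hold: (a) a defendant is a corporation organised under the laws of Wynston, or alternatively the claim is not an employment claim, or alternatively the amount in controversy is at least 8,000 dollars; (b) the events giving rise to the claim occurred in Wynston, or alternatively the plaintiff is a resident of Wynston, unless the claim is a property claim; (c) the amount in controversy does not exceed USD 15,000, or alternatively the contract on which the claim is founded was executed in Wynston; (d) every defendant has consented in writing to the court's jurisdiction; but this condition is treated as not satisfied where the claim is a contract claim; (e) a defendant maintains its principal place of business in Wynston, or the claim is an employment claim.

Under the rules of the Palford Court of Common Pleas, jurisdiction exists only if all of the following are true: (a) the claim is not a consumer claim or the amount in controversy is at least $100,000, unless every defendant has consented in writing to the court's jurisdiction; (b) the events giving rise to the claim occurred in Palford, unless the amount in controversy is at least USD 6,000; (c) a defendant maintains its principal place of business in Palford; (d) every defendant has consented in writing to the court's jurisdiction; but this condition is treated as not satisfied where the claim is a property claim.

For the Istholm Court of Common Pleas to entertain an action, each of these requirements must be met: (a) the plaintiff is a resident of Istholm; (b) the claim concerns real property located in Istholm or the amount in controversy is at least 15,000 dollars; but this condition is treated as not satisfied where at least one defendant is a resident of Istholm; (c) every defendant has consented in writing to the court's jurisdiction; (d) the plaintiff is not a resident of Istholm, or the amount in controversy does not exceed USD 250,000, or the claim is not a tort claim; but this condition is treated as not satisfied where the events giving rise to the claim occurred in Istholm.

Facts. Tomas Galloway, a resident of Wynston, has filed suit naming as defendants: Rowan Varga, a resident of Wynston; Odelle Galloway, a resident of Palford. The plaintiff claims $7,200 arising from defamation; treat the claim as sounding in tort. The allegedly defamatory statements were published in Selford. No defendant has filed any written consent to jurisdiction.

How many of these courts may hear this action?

0

The Circuit Court of Palford:
  (a) The plaintiff resides in Wynston, not Palford; the amount in controversy is USD 7,200, below the $75,000 floor — every alternative fails. Condition not met.
  (b) The amount in controversy is $7,200, within the $10,000 ceiling, so this disjunct is met. Satisfied.
  (c) The claim is a tort claim, not a consumer claim; no party resides in Selford — every alternative fails. Not satisfied.
  (d) No such written consent has been filed; no defendant is a corporation — none of the alternatives is met. Nor does the 'unless' clause help: the defendants reside as follows — Rowan Varga in Wynston, Odelle Galloway in Palford — not all in Palford. Not satisfied.
  (e) The claim is a tort claim, not a consumer claim, which satisfies one of the alternatives. Met.
  → The court lacks jurisdiction.
The Superior Court of Wynston:
  (a) The claim is a tort claim, not an employment claim, so this disjunct is met. Met.
  (b) The plaintiff resides in Wynston, so one alternative holds. Satisfied.
  (c) The amount in controversy is $7,200, within the 15,000 dollars ceiling, so this disjunct is met. Condition met.
  (d) No such written consent has been filed. Not met.
  (e) No defendant is a corporation; the claim is a tort claim, not an employment claim — no alternative holds. Not met.
  → At least one condition fails; no jurisdiction.
The Palford Court of Common Pleas:
  (a) The claim is a tort claim, not a consumer claim, so this disjunct is met. Satisfied.
  (b) The operative events occurred in Selford, not Palford. But the amount in controversy is 7,200 dollars, which meets the 6,000 dollars floor, and the 'unless' clause therefore excuses the requirement. Satisfied.
  (c) No defendant is a corporation. Condition not met.
  (d) No such written consent has been filed. Not met.
  → No jurisdiction.
The Istholm Court of Common Pleas:
  (a) The plaintiff resides in Wynston, not Istholm. Not met.
  (b) The claim does not concern real property; the amount in controversy is $7,200, below the $15,000 floor — no alternative holds. Not met.
  (c) No such written consent has been filed. Condition not met.
  (d) The plaintiff resides in Wynston, which is not Istholm — that alternative is enough. The exception is not triggered, since the operative events occurred in Selford, not Istholm. Condition met.
  → At least one condition fails; no jurisdiction.
No court satisfies all of its conditions.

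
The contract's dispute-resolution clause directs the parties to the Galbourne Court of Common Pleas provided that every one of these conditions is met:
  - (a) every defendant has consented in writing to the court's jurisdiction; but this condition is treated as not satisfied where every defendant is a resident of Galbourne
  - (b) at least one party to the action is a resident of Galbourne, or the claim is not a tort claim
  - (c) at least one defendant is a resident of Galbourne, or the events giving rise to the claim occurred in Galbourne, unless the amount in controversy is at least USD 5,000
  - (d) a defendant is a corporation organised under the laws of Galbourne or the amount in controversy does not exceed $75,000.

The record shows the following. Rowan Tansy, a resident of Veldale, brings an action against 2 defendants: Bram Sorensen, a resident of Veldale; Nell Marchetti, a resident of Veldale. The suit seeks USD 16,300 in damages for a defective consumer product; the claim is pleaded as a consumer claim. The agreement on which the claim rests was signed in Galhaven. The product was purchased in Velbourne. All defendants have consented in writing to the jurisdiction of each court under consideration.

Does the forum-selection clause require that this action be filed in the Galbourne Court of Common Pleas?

Yes

The Galbourne Court of Common Pleas:
  (a) Every defendant has filed written consent. And the carve-out is inapplicable — the defendants reside as follows — Bram Sorensen in Veldale, Nell Marchetti in Veldale — not all in Galbourne. Met.
  (b) The claim is a consumer claim, not a tort claim, which satisfies one of the alternatives. Condition met.
  (c) No defendant resides in Galbourne (they reside in Veldale, Veldale); the operative events occurred in Velbourne, not Galbourne — every alternative fails. However, the amount in controversy is 16,300 dollars, which meets the $5,000 floor, so the 'unless' proviso supplies this condition. Condition met.
  (d) The amount in controversy is $16,300, within the $75,000 ceiling, so this disjunct is met. Condition met.
  → Forum clause is triggered.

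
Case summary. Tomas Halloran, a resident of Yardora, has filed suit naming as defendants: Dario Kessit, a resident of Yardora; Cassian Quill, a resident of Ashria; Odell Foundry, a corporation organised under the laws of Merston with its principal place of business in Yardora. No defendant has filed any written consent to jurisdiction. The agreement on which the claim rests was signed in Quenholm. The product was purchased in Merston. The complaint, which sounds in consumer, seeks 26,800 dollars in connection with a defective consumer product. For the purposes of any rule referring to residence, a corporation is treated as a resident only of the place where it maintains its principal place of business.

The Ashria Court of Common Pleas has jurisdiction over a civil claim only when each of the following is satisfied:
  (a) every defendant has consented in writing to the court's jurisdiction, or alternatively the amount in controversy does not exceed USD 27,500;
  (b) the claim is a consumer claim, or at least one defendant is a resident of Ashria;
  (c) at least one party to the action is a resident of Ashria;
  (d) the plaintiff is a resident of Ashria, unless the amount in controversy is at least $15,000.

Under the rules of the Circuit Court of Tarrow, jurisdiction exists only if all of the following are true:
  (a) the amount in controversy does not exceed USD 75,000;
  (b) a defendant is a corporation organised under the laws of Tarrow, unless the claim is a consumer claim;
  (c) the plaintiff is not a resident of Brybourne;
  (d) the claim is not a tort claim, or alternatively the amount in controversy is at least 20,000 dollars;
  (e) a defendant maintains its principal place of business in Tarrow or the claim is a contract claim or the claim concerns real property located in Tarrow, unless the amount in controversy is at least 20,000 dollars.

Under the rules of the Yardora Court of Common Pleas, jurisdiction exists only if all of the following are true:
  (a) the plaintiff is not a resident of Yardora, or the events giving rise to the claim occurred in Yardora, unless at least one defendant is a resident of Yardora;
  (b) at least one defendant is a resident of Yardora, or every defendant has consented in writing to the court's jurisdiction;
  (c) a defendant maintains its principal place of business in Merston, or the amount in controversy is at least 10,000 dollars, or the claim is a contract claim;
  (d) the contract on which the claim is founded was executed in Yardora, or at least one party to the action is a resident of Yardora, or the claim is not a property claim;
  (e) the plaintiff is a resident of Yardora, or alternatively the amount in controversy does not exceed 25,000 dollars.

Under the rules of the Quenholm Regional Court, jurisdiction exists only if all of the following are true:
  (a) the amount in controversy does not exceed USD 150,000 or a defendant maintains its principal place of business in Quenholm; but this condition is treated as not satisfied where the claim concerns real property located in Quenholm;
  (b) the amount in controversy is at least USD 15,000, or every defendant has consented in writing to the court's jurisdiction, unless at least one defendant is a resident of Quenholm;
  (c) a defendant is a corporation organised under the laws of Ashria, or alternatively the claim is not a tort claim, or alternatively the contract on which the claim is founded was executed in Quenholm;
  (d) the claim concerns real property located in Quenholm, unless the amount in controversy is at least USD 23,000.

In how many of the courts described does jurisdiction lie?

The Ashria Court of Common Pleas:
  (a) The amount in controversy is USD 26,800, within the USD 27,500 ceiling — that alternative is enough. Satisfied.
  (b) The claim is a consumer claim, so this disjunct is met. Satisfied.
  (c) Cassian Quill resides in Ashria. Condition met.
  (d) The plaintiff resides in Yardora, not Ashria. However, the amount in controversy is USD 26,800, which meets the USD 15,000 floor, so the 'unless' proviso supplies this condition. Condition met.
  → Every requirement is satisfied — jurisdiction.
The Circuit Court of Tarrow:
  (a) The amount in controversy is 26,800 dollars, within the $75,000 ceiling. Condition met.
  (b) The corporate defendant(s) are organised in Merston, not Tarrow. The proviso rescues it, though: the claim is a consumer claim. Satisfied.
  (c) The plaintiff resides in Yardora, which is not Brybourne. Met.
  (d) The claim is a consumer claim, not a tort claim, which satisfies one of the alternatives. Satisfied.
  (e) The corporate defendant(s) have their principal place of business in Yardora, not Tarrow; the claim is a consumer claim, not a contract claim; the claim does not concern real property — every alternative fails. The proviso rescues it, though: the amount in controversy is USD 26,800, which meets the 20,000 dollars floor. Met.
  → Jurisdiction lies.
The Yardora Court of Common Pleas:
  (a) The plaintiff resides in Yardora; the operative events occurred in Merston, not Yardora — none of the alternatives is met. However, Dario Kessit resides in Yardora, so the 'unless' proviso supplies this condition. Met.
  (b) Dario Kessit resides in Yardora, so this disjunct is met. Satisfied.
  (c) The amount in controversy is USD 26,800, which meets the 10,000 dollars floor, so one alternative holds. Satisfied.
  (d) Tomas Halloran resides in Yardora — that alternative is enough. Satisfied.
  (e) The plaintiff resides in Yardora, which satisfies one of the alternatives. Met.
  → All conditions met; jurisdiction exists.
The Quenholm Regional Court:
  (a) The amount in controversy is USD 26,800, within the 150,000 dollars ceiling — that alternative is enough. And the carve-out is inapplicable — the claim does not concern real property. Met.
  (b) The amount in controversy is USD 26,800, which meets the USD 15,000 floor, so one alternative holds. Met.
  (c) The claim is a consumer claim, not a tort claim, so this disjunct is met. Satisfied.
  (d) The claim does not concern real property. But the amount in controversy is USD 26,800, which meets the $23,000 floor, and the 'unless' clause therefore excuses the requirement. Met.
  → The court has jurisdiction.
Courts with jurisdiction: the Ashria Court of Common Pleas, the Circuit Court of Tarrow, the Yardora Court of Common Pleas, the Quenholm Regional Court — 4 in total.

4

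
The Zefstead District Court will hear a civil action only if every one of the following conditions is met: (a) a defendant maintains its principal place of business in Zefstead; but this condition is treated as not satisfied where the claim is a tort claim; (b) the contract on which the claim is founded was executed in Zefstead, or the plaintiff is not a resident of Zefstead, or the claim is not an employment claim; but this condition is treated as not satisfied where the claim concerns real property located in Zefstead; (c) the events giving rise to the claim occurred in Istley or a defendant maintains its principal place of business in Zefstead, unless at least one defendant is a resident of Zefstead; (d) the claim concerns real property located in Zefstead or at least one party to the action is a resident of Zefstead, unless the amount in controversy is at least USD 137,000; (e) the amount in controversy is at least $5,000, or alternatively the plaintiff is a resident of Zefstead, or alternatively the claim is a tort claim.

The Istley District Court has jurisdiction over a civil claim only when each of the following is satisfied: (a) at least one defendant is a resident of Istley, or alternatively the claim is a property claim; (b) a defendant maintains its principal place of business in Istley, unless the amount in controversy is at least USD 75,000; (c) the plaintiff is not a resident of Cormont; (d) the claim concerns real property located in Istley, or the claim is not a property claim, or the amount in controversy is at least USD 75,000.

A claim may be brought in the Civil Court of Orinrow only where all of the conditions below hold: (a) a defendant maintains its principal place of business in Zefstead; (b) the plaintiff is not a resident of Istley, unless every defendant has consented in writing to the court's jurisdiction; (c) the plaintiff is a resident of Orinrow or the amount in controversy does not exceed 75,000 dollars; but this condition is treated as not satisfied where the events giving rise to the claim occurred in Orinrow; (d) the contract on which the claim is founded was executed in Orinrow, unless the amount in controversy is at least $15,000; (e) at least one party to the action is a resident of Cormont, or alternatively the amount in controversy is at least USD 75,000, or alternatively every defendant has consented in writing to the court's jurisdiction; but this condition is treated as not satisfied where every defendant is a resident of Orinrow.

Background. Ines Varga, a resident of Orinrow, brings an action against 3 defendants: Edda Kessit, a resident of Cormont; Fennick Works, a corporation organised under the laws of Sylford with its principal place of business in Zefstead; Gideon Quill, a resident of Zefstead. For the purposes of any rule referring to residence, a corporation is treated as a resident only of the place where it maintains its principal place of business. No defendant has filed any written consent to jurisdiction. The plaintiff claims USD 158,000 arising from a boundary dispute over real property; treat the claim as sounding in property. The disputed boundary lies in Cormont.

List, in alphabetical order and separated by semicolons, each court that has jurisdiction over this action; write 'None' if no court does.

The Zefstead District Court:
  (a) Fennick Works has its principal place of business in Zefstead. The exception is not triggered, since the claim is a property claim, not a tort claim. Satisfied.
  (b) The plaintiff resides in Orinrow, which is not Zefstead, so one alternative holds. The exception is not triggered, since the property lies in Cormont, not Zefstead. Met.
  (c) Fennick Works has its principal place of business in Zefstead, so one alternative holds. Met.
  (d) Fennick Works resides in Zefstead, which satisfies one of the alternatives. Met.
  (e) The amount in controversy is 158,000 dollars, which meets the 5,000 dollars floor, which satisfies one of the alternatives. Satisfied.
  → All conditions met; jurisdiction exists.
The Istley District Court:
  (a) The claim is a property claim — that alternative is enough. Satisfied.
  (b) The corporate defendant(s) have their principal place of business in Zefstead, not Istley. The proviso rescues it, though: the amount in controversy is 158,000 dollars, which meets the $75,000 floor. Satisfied.
  (c) The plaintiff resides in Orinrow, which is not Cormont. Satisfied.
  (d) The amount in controversy is 158,000 dollars, which meets the USD 75,000 floor, so this disjunct is met. Satisfied.
  → Jurisdiction lies.
The Civil Court of Orinrow:
  (a) Fennick Works has its principal place of business in Zefstead. Condition met.
  (b) The plaintiff resides in Orinrow, which is not Istley. Met.
  (c) The plaintiff resides in Orinrow, so one alternative holds. And the carve-out is inapplicable — the operative events occurred in Cormont, not Orinrow. Met.
  (d) No contract (and hence no place of execution) is alleged. But the amount in controversy is 158,000 dollars, which meets the 15,000 dollars floor, and the 'unless' clause therefore excuses the requirement. Condition met.
  (e) Edda Kessit resides in Cormont, so this disjunct is met. And the carve-out is inapplicable — the defendants reside as follows — Edda Kessit in Cormont, Fennick Works in Zefstead, Gideon Quill in Zefstead — not all in Orinrow. Met.
  → Jurisdiction lies.

the Civil Court of Orinrow; the Istley District Court; the Zefstead District Court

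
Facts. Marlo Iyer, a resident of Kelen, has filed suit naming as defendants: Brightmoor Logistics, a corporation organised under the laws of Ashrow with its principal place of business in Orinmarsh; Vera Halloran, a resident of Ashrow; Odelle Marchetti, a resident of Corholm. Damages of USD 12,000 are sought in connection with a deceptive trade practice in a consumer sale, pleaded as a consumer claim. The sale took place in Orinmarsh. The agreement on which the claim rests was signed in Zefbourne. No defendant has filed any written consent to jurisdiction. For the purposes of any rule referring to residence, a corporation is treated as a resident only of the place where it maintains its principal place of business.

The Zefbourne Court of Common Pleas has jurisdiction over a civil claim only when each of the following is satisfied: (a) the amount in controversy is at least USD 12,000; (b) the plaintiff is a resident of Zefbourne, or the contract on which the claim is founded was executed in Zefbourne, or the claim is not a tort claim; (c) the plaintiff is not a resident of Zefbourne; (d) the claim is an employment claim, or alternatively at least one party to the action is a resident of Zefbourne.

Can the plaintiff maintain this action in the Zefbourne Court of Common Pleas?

No

The Zefbourne Court of Common Pleas:
  (a) The amount in controversy is $12,000, which meets the USD 12,000 floor. Met.
  (b) The contract was executed in Zefbourne, so this disjunct is met. Condition met.
  (c) The plaintiff resides in Kelen, which is not Zefbourne. Satisfied.
  (d) The claim is a consumer claim, not an employment claim; no party resides in Zefbourne — no alternative holds. Condition not met.
  → The court lacks jurisdiction.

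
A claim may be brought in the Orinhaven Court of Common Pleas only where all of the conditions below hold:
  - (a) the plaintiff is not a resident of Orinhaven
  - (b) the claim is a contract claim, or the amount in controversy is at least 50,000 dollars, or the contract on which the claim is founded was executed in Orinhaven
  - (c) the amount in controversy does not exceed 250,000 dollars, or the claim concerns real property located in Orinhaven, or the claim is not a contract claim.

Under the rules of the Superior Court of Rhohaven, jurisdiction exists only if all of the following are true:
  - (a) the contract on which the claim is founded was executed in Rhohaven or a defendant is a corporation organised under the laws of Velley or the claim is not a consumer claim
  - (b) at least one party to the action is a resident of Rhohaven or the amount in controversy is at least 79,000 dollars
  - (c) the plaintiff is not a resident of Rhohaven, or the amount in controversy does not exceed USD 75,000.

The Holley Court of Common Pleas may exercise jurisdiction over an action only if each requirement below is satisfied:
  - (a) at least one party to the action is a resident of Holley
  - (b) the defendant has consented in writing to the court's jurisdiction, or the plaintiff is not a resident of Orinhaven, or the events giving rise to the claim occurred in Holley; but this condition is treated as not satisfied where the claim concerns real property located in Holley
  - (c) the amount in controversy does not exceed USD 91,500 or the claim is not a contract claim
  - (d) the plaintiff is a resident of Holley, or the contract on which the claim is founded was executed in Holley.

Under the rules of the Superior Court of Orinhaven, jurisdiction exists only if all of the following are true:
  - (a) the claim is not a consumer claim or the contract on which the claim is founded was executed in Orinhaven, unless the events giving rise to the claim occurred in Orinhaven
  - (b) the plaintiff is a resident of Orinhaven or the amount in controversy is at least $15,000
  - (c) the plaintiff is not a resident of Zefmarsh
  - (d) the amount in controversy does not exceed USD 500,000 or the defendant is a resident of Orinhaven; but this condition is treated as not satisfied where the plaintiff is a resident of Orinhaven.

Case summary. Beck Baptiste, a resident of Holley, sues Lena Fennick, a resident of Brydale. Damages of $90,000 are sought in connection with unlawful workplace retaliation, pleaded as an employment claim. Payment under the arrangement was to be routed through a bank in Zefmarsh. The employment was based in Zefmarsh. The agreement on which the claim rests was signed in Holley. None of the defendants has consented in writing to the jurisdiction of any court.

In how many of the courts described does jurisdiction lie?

The Orinhaven Court of Common Pleas:
  (a) The plaintiff resides in Holley, which is not Orinhaven. Met.
  (b) The amount in controversy is USD 90,000, which meets the $50,000 floor — that alternative is enough. Condition met.
  (c) The amount in controversy is $90,000, within the USD 250,000 ceiling, so this disjunct is met. Condition met.
  → Jurisdiction lies.
The Superior Court of Rhohaven:
  (a) The claim is an employment claim, not a consumer claim, so one alternative holds. Condition met.
  (b) The amount in controversy is 90,000 dollars, which meets the USD 79,000 floor, which satisfies one of the alternatives. Condition met.
  (c) The plaintiff resides in Holley, which is not Rhohaven — that alternative is enough. Met.
  → The court has jurisdiction.
The Holley Court of Common Pleas:
  (a) Beck Baptiste resides in Holley. Satisfied.
  (b) The plaintiff resides in Holley, which is not Orinhaven, which satisfies one of the alternatives. And the carve-out is inapplicable — the claim does not concern real property. Condition met.
  (c) The amount in controversy is 90,000 dollars, within the USD 91,500 ceiling, which satisfies one of the alternatives. Satisfied.
  (d) The plaintiff resides in Holley, so this disjunct is met. Condition met.
  → All conditions met; jurisdiction exists.
The Superior Court of Orinhaven:
  (a) The claim is an employment claim, not a consumer claim, so this disjunct is met. Met.
  (b) The amount in controversy is $90,000, which meets the USD 15,000 floor — that alternative is enough. Condition met.
  (c) The plaintiff resides in Holley, which is not Zefmarsh. Satisfied.
  (d) The amount in controversy is $90,000, within the $500,000 ceiling, so one alternative holds. The exception is not triggered, since the plaintiff resides in Holley, not Orinhaven. Satisfied.
  → Jurisdiction lies.
Courts with jurisdiction: the Orinhaven Court of Common Pleas, the Superior Court of Rhohaven, the Holley Court of Common Pleas, the Superior Court of Orinhaven — 4 in total.

4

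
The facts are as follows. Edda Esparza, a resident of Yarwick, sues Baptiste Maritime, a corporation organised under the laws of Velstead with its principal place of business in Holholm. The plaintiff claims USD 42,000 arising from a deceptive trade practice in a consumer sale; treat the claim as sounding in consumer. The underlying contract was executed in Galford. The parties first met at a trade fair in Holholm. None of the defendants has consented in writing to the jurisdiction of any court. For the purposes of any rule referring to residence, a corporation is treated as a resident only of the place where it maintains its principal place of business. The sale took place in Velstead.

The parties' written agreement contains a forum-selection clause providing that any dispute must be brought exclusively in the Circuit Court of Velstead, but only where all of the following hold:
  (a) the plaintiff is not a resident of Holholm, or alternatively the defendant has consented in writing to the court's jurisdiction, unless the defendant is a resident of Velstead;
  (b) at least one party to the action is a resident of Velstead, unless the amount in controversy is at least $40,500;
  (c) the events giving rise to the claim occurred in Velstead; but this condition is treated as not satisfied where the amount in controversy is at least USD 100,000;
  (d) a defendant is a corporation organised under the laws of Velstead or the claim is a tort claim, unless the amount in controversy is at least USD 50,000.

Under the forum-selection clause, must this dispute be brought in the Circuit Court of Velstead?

The Circuit Court of Velstead:
  (a) The plaintiff resides in Yarwick, which is not Holholm, which satisfies one of the alternatives. Satisfied.
  (b) No party resides in Velstead. The proviso rescues it, though: the amount in controversy is USD 42,000, which meets the 40,500 dollars floor. Condition met.
  (c) The operative events occurred in Velstead. The carve-out does not apply: the amount in controversy is USD 42,000, below the $100,000 floor. Condition met.
  (d) Baptiste Maritime is organised under the laws of Velstead, so this disjunct is met. Met.
  → Forum clause is triggered.

Yes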